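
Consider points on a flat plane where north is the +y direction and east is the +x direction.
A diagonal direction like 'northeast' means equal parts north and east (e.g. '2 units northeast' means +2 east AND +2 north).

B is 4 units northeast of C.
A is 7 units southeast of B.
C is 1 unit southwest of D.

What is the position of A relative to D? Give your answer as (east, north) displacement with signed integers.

Place D at the origin (east=0, north=0).
  C is 1 unit southwest of D: delta (east=-1, north=-1); C at (east=-1, north=-1).
  B is 4 units northeast of C: delta (east=+4, north=+4); B at (east=3, north=3).
  A is 7 units southeast of B: delta (east=+7, north=-7); A at (east=10, north=-4).
Therefore A relative to D: (east=10, north=-4).

Answer: A is at (east=10, north=-4) relative to D.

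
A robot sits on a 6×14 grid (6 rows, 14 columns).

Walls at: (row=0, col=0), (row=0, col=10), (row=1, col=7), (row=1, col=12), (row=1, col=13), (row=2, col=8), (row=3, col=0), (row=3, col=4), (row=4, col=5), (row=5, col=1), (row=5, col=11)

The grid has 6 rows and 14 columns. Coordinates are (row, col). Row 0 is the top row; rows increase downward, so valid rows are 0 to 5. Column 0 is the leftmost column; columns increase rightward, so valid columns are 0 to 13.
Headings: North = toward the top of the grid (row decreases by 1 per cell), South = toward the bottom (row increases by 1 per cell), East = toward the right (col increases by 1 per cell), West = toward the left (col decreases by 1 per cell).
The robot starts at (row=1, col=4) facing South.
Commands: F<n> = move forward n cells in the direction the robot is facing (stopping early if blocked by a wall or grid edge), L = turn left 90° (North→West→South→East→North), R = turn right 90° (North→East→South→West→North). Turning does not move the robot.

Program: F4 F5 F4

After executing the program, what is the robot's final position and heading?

Start: (row=1, col=4), facing South
  F4: move forward 1/4 (blocked), now at (row=2, col=4)
  F5: move forward 0/5 (blocked), now at (row=2, col=4)
  F4: move forward 0/4 (blocked), now at (row=2, col=4)
Final: (row=2, col=4), facing South

Answer: Final position: (row=2, col=4), facing South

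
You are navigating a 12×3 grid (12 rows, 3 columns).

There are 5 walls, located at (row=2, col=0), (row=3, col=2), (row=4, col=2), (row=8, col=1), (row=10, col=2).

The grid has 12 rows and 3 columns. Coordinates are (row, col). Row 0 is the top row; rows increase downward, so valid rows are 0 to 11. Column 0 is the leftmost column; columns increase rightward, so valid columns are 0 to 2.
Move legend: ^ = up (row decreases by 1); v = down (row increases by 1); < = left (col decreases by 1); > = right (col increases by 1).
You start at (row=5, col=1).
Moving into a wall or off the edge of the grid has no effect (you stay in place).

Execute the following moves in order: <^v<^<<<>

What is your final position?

Answer: Final position: (row=4, col=1)

Derivation:
Start: (row=5, col=1)
  < (left): (row=5, col=1) -> (row=5, col=0)
  ^ (up): (row=5, col=0) -> (row=4, col=0)
  v (down): (row=4, col=0) -> (row=5, col=0)
  < (left): blocked, stay at (row=5, col=0)
  ^ (up): (row=5, col=0) -> (row=4, col=0)
  [×3]< (left): blocked, stay at (row=4, col=0)
  > (right): (row=4, col=0) -> (row=4, col=1)
Final: (row=4, col=1)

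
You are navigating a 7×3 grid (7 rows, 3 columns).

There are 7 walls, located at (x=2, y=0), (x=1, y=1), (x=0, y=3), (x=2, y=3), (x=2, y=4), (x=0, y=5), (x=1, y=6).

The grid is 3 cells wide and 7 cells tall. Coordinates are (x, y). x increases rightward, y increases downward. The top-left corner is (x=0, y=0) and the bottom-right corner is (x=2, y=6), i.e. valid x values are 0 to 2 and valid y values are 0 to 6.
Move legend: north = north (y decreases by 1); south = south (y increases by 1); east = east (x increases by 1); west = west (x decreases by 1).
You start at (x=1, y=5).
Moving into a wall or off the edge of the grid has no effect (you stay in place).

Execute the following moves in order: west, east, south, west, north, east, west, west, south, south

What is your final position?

Answer: Final position: (x=1, y=5)

Derivation:
Start: (x=1, y=5)
  west (west): blocked, stay at (x=1, y=5)
  east (east): (x=1, y=5) -> (x=2, y=5)
  south (south): (x=2, y=5) -> (x=2, y=6)
  west (west): blocked, stay at (x=2, y=6)
  north (north): (x=2, y=6) -> (x=2, y=5)
  east (east): blocked, stay at (x=2, y=5)
  west (west): (x=2, y=5) -> (x=1, y=5)
  west (west): blocked, stay at (x=1, y=5)
  south (south): blocked, stay at (x=1, y=5)
  south (south): blocked, stay at (x=1, y=5)
Final: (x=1, y=5)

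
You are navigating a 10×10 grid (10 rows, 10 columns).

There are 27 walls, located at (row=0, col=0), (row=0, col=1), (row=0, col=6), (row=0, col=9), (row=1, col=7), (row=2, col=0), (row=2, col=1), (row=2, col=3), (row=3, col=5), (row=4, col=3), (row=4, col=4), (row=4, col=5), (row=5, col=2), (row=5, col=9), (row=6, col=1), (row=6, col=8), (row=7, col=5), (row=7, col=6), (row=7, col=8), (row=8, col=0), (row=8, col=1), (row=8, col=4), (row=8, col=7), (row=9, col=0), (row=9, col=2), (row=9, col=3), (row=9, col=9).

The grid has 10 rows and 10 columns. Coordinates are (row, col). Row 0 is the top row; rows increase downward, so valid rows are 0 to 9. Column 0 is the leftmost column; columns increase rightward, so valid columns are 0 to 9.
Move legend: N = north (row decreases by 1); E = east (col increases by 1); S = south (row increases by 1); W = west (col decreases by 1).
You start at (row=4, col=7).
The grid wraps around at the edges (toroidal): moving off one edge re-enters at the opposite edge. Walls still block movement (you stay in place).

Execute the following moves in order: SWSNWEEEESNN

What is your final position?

Answer: Final position: (row=3, col=8)

Derivation:
Start: (row=4, col=7)
  S (south): (row=4, col=7) -> (row=5, col=7)
  W (west): (row=5, col=7) -> (row=5, col=6)
  S (south): (row=5, col=6) -> (row=6, col=6)
  N (north): (row=6, col=6) -> (row=5, col=6)
  W (west): (row=5, col=6) -> (row=5, col=5)
  E (east): (row=5, col=5) -> (row=5, col=6)
  E (east): (row=5, col=6) -> (row=5, col=7)
  E (east): (row=5, col=7) -> (row=5, col=8)
  E (east): blocked, stay at (row=5, col=8)
  S (south): blocked, stay at (row=5, col=8)
  N (north): (row=5, col=8) -> (row=4, col=8)
  N (north): (row=4, col=8) -> (row=3, col=8)
Final: (row=3, col=8)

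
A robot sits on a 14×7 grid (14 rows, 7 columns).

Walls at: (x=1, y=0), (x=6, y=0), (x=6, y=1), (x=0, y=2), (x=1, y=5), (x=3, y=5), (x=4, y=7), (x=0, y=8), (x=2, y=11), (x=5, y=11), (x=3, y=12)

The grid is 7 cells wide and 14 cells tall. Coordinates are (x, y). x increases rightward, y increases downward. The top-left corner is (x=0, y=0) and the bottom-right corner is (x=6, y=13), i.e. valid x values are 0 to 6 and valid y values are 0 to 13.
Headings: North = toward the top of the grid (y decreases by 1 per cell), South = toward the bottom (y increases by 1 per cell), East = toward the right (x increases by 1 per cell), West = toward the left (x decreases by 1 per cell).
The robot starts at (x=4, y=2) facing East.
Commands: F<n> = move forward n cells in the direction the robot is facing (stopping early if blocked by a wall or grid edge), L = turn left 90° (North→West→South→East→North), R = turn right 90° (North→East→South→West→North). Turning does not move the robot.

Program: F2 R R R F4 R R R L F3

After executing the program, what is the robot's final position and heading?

Start: (x=4, y=2), facing East
  F2: move forward 2, now at (x=6, y=2)
  R: turn right, now facing South
  R: turn right, now facing West
  R: turn right, now facing North
  F4: move forward 0/4 (blocked), now at (x=6, y=2)
  R: turn right, now facing East
  R: turn right, now facing South
  R: turn right, now facing West
  L: turn left, now facing South
  F3: move forward 3, now at (x=6, y=5)
Final: (x=6, y=5), facing South

Answer: Final position: (x=6, y=5), facing South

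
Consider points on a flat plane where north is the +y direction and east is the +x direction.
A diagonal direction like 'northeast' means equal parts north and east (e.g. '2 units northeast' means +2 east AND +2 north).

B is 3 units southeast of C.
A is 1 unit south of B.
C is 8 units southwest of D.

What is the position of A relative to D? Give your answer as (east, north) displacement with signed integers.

Answer: A is at (east=-5, north=-12) relative to D.

Derivation:
Place D at the origin (east=0, north=0).
  C is 8 units southwest of D: delta (east=-8, north=-8); C at (east=-8, north=-8).
  B is 3 units southeast of C: delta (east=+3, north=-3); B at (east=-5, north=-11).
  A is 1 unit south of B: delta (east=+0, north=-1); A at (east=-5, north=-12).
Therefore A relative to D: (east=-5, north=-12).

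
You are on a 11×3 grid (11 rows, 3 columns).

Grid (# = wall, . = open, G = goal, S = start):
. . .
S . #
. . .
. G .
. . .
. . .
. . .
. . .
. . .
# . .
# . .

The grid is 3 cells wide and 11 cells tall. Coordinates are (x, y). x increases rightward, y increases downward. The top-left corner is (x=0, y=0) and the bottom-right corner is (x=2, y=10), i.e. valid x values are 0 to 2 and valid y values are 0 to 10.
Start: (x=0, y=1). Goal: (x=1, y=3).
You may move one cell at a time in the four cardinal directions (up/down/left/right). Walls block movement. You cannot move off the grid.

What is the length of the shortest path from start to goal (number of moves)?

Answer: Shortest path length: 3

Derivation:
BFS from (x=0, y=1) until reaching (x=1, y=3):
  Distance 0: (x=0, y=1)
  Distance 1: (x=0, y=0), (x=1, y=1), (x=0, y=2)
  Distance 2: (x=1, y=0), (x=1, y=2), (x=0, y=3)
  Distance 3: (x=2, y=0), (x=2, y=2), (x=1, y=3), (x=0, y=4)  <- goal reached here
One shortest path (3 moves): (x=0, y=1) -> (x=1, y=1) -> (x=1, y=2) -> (x=1, y=3)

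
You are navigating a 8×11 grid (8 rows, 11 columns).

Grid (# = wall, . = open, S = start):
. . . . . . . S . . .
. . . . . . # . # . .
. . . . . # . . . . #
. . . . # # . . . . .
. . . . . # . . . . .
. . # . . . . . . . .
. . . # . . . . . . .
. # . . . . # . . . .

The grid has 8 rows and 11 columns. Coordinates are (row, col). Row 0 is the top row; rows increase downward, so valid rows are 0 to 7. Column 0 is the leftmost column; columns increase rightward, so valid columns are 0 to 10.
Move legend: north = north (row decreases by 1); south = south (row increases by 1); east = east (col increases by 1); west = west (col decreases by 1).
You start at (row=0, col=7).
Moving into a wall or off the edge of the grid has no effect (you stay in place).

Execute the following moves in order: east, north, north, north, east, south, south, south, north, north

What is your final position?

Start: (row=0, col=7)
  east (east): (row=0, col=7) -> (row=0, col=8)
  [×3]north (north): blocked, stay at (row=0, col=8)
  east (east): (row=0, col=8) -> (row=0, col=9)
  south (south): (row=0, col=9) -> (row=1, col=9)
  south (south): (row=1, col=9) -> (row=2, col=9)
  south (south): (row=2, col=9) -> (row=3, col=9)
  north (north): (row=3, col=9) -> (row=2, col=9)
  north (north): (row=2, col=9) -> (row=1, col=9)
Final: (row=1, col=9)

Answer: Final position: (row=1, col=9)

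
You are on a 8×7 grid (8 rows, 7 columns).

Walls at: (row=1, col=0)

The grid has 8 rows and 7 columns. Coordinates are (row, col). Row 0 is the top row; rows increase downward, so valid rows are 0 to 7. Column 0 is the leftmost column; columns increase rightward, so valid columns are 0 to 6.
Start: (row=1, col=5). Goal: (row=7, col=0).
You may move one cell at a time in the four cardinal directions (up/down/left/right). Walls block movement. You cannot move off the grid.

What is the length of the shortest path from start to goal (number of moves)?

BFS from (row=1, col=5) until reaching (row=7, col=0):
  Distance 0: (row=1, col=5)
  Distance 1: (row=0, col=5), (row=1, col=4), (row=1, col=6), (row=2, col=5)
  Distance 2: (row=0, col=4), (row=0, col=6), (row=1, col=3), (row=2, col=4), (row=2, col=6), (row=3, col=5)
  Distance 3: (row=0, col=3), (row=1, col=2), (row=2, col=3), (row=3, col=4), (row=3, col=6), (row=4, col=5)
  Distance 4: (row=0, col=2), (row=1, col=1), (row=2, col=2), (row=3, col=3), (row=4, col=4), (row=4, col=6), (row=5, col=5)
  Distance 5: (row=0, col=1), (row=2, col=1), (row=3, col=2), (row=4, col=3), (row=5, col=4), (row=5, col=6), (row=6, col=5)
  Distance 6: (row=0, col=0), (row=2, col=0), (row=3, col=1), (row=4, col=2), (row=5, col=3), (row=6, col=4), (row=6, col=6), (row=7, col=5)
  Distance 7: (row=3, col=0), (row=4, col=1), (row=5, col=2), (row=6, col=3), (row=7, col=4), (row=7, col=6)
  Distance 8: (row=4, col=0), (row=5, col=1), (row=6, col=2), (row=7, col=3)
  Distance 9: (row=5, col=0), (row=6, col=1), (row=7, col=2)
  Distance 10: (row=6, col=0), (row=7, col=1)
  Distance 11: (row=7, col=0)  <- goal reached here
One shortest path (11 moves): (row=1, col=5) -> (row=1, col=4) -> (row=1, col=3) -> (row=1, col=2) -> (row=1, col=1) -> (row=2, col=1) -> (row=2, col=0) -> (row=3, col=0) -> (row=4, col=0) -> (row=5, col=0) -> (row=6, col=0) -> (row=7, col=0)

Answer: Shortest path length: 11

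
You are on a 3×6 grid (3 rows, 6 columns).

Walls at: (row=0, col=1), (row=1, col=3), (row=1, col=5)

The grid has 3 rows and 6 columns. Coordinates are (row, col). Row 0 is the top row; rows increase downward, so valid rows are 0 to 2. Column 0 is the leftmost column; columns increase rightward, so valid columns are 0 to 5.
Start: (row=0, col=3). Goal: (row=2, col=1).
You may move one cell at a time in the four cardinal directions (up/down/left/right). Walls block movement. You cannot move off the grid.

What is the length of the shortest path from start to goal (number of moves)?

Answer: Shortest path length: 4

Derivation:
BFS from (row=0, col=3) until reaching (row=2, col=1):
  Distance 0: (row=0, col=3)
  Distance 1: (row=0, col=2), (row=0, col=4)
  Distance 2: (row=0, col=5), (row=1, col=2), (row=1, col=4)
  Distance 3: (row=1, col=1), (row=2, col=2), (row=2, col=4)
  Distance 4: (row=1, col=0), (row=2, col=1), (row=2, col=3), (row=2, col=5)  <- goal reached here
One shortest path (4 moves): (row=0, col=3) -> (row=0, col=2) -> (row=1, col=2) -> (row=1, col=1) -> (row=2, col=1)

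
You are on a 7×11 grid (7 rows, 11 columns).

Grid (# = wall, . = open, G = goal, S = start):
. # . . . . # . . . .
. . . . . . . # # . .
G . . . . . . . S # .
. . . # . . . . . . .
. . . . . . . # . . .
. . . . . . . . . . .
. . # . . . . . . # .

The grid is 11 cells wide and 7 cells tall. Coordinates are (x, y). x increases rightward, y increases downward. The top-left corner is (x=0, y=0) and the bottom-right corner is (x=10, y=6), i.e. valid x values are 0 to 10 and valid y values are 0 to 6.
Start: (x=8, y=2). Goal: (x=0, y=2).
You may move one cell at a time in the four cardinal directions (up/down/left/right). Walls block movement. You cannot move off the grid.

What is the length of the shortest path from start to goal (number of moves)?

BFS from (x=8, y=2) until reaching (x=0, y=2):
  Distance 0: (x=8, y=2)
  Distance 1: (x=7, y=2), (x=8, y=3)
  Distance 2: (x=6, y=2), (x=7, y=3), (x=9, y=3), (x=8, y=4)
  Distance 3: (x=6, y=1), (x=5, y=2), (x=6, y=3), (x=10, y=3), (x=9, y=4), (x=8, y=5)
  Distance 4: (x=5, y=1), (x=4, y=2), (x=10, y=2), (x=5, y=3), (x=6, y=4), (x=10, y=4), (x=7, y=5), (x=9, y=5), (x=8, y=6)
  Distance 5: (x=5, y=0), (x=4, y=1), (x=10, y=1), (x=3, y=2), (x=4, y=3), (x=5, y=4), (x=6, y=5), (x=10, y=5), (x=7, y=6)
  Distance 6: (x=4, y=0), (x=10, y=0), (x=3, y=1), (x=9, y=1), (x=2, y=2), (x=4, y=4), (x=5, y=5), (x=6, y=6), (x=10, y=6)
  Distance 7: (x=3, y=0), (x=9, y=0), (x=2, y=1), (x=1, y=2), (x=2, y=3), (x=3, y=4), (x=4, y=5), (x=5, y=6)
  Distance 8: (x=2, y=0), (x=8, y=0), (x=1, y=1), (x=0, y=2), (x=1, y=3), (x=2, y=4), (x=3, y=5), (x=4, y=6)  <- goal reached here
One shortest path (8 moves): (x=8, y=2) -> (x=7, y=2) -> (x=6, y=2) -> (x=5, y=2) -> (x=4, y=2) -> (x=3, y=2) -> (x=2, y=2) -> (x=1, y=2) -> (x=0, y=2)

Answer: Shortest path length: 8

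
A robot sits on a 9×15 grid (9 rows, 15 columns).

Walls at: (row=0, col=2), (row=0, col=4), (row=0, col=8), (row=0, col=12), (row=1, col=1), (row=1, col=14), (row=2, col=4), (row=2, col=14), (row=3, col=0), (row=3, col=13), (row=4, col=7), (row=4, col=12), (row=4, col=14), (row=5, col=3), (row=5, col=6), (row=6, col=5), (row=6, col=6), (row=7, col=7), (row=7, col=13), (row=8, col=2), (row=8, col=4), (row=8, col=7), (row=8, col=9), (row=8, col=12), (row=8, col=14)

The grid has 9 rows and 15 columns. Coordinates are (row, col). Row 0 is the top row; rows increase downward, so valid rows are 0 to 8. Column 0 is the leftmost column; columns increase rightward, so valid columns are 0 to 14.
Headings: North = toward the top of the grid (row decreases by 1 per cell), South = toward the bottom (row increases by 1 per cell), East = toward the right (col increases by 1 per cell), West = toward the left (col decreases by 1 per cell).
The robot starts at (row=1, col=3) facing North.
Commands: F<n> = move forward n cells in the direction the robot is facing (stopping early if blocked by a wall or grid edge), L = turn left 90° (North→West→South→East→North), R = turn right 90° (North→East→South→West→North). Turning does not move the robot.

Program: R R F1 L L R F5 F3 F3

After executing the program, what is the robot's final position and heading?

Start: (row=1, col=3), facing North
  R: turn right, now facing East
  R: turn right, now facing South
  F1: move forward 1, now at (row=2, col=3)
  L: turn left, now facing East
  L: turn left, now facing North
  R: turn right, now facing East
  F5: move forward 0/5 (blocked), now at (row=2, col=3)
  F3: move forward 0/3 (blocked), now at (row=2, col=3)
  F3: move forward 0/3 (blocked), now at (row=2, col=3)
Final: (row=2, col=3), facing East

Answer: Final position: (row=2, col=3), facing East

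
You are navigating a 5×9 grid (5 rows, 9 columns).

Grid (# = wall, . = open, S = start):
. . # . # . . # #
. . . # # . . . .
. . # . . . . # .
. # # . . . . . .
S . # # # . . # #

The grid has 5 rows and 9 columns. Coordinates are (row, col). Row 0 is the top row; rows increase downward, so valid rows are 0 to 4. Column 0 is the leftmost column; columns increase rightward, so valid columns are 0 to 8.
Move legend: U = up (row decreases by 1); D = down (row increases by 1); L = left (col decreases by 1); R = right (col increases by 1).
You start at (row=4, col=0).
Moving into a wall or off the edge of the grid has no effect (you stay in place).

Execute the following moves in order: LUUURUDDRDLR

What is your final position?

Answer: Final position: (row=2, col=1)

Derivation:
Start: (row=4, col=0)
  L (left): blocked, stay at (row=4, col=0)
  U (up): (row=4, col=0) -> (row=3, col=0)
  U (up): (row=3, col=0) -> (row=2, col=0)
  U (up): (row=2, col=0) -> (row=1, col=0)
  R (right): (row=1, col=0) -> (row=1, col=1)
  U (up): (row=1, col=1) -> (row=0, col=1)
  D (down): (row=0, col=1) -> (row=1, col=1)
  D (down): (row=1, col=1) -> (row=2, col=1)
  R (right): blocked, stay at (row=2, col=1)
  D (down): blocked, stay at (row=2, col=1)
  L (left): (row=2, col=1) -> (row=2, col=0)
  R (right): (row=2, col=0) -> (row=2, col=1)
Final: (row=2, col=1)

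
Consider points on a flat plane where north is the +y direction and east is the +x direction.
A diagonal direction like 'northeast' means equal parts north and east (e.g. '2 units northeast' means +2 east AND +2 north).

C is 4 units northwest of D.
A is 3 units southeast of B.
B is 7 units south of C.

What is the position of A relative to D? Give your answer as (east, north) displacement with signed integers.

Place D at the origin (east=0, north=0).
  C is 4 units northwest of D: delta (east=-4, north=+4); C at (east=-4, north=4).
  B is 7 units south of C: delta (east=+0, north=-7); B at (east=-4, north=-3).
  A is 3 units southeast of B: delta (east=+3, north=-3); A at (east=-1, north=-6).
Therefore A relative to D: (east=-1, north=-6).

Answer: A is at (east=-1, north=-6) relative to D.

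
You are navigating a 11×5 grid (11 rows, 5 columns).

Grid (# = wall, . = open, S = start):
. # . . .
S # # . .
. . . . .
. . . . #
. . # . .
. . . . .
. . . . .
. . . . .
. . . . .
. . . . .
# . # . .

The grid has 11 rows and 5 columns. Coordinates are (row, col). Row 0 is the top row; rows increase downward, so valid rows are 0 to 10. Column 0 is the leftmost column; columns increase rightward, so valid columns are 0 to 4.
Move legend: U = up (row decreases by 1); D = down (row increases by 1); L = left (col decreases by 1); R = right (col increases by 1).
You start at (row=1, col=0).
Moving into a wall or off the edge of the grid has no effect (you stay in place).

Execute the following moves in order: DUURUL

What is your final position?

Answer: Final position: (row=0, col=0)

Derivation:
Start: (row=1, col=0)
  D (down): (row=1, col=0) -> (row=2, col=0)
  U (up): (row=2, col=0) -> (row=1, col=0)
  U (up): (row=1, col=0) -> (row=0, col=0)
  R (right): blocked, stay at (row=0, col=0)
  U (up): blocked, stay at (row=0, col=0)
  L (left): blocked, stay at (row=0, col=0)
Final: (row=0, col=0)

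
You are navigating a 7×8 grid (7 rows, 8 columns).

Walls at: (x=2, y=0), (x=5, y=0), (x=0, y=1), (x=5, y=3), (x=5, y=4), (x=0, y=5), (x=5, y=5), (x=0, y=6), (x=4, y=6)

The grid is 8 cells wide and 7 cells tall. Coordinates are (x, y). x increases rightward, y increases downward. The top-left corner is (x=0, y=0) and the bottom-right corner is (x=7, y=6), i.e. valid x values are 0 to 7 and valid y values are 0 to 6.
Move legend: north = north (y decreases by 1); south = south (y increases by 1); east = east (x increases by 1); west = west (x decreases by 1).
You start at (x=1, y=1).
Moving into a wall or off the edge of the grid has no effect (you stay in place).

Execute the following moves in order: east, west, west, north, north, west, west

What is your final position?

Start: (x=1, y=1)
  east (east): (x=1, y=1) -> (x=2, y=1)
  west (west): (x=2, y=1) -> (x=1, y=1)
  west (west): blocked, stay at (x=1, y=1)
  north (north): (x=1, y=1) -> (x=1, y=0)
  north (north): blocked, stay at (x=1, y=0)
  west (west): (x=1, y=0) -> (x=0, y=0)
  west (west): blocked, stay at (x=0, y=0)
Final: (x=0, y=0)

Answer: Final position: (x=0, y=0)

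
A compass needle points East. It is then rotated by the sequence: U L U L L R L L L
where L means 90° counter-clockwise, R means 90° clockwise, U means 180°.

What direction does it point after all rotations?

Start: East
  U (U-turn (180°)) -> West
  L (left (90° counter-clockwise)) -> South
  U (U-turn (180°)) -> North
  L (left (90° counter-clockwise)) -> West
  L (left (90° counter-clockwise)) -> South
  R (right (90° clockwise)) -> West
  L (left (90° counter-clockwise)) -> South
  L (left (90° counter-clockwise)) -> East
  L (left (90° counter-clockwise)) -> North
Final: North

Answer: Final heading: North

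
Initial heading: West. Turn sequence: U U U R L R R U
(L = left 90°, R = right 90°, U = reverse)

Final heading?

Start: West
  U (U-turn (180°)) -> East
  U (U-turn (180°)) -> West
  U (U-turn (180°)) -> East
  R (right (90° clockwise)) -> South
  L (left (90° counter-clockwise)) -> East
  R (right (90° clockwise)) -> South
  R (right (90° clockwise)) -> West
  U (U-turn (180°)) -> East
Final: East

Answer: Final heading: East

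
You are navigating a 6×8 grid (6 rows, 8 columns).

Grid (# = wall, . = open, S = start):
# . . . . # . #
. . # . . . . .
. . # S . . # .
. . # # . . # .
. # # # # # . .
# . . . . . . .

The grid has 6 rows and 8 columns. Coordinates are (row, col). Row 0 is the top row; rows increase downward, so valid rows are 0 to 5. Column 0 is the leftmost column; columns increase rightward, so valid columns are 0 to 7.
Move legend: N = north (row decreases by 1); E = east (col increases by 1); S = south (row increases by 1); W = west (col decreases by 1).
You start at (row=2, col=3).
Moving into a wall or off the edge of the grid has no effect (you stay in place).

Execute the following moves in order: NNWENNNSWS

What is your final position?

Start: (row=2, col=3)
  N (north): (row=2, col=3) -> (row=1, col=3)
  N (north): (row=1, col=3) -> (row=0, col=3)
  W (west): (row=0, col=3) -> (row=0, col=2)
  E (east): (row=0, col=2) -> (row=0, col=3)
  [×3]N (north): blocked, stay at (row=0, col=3)
  S (south): (row=0, col=3) -> (row=1, col=3)
  W (west): blocked, stay at (row=1, col=3)
  S (south): (row=1, col=3) -> (row=2, col=3)
Final: (row=2, col=3)

Answer: Final position: (row=2, col=3)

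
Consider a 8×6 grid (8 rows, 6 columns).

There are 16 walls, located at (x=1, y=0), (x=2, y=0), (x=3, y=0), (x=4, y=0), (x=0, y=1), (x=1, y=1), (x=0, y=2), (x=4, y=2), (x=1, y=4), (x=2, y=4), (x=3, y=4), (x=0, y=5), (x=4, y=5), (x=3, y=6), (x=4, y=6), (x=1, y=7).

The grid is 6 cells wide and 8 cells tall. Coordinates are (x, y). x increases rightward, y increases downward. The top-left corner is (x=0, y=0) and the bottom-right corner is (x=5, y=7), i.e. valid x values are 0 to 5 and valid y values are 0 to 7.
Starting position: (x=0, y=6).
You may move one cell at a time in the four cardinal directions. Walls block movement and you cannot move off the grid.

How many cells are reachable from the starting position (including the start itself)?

BFS flood-fill from (x=0, y=6):
  Distance 0: (x=0, y=6)
  Distance 1: (x=1, y=6), (x=0, y=7)
  Distance 2: (x=1, y=5), (x=2, y=6)
  Distance 3: (x=2, y=5), (x=2, y=7)
  Distance 4: (x=3, y=5), (x=3, y=7)
  Distance 5: (x=4, y=7)
  Distance 6: (x=5, y=7)
  Distance 7: (x=5, y=6)
  Distance 8: (x=5, y=5)
  Distance 9: (x=5, y=4)
  Distance 10: (x=5, y=3), (x=4, y=4)
  Distance 11: (x=5, y=2), (x=4, y=3)
  Distance 12: (x=5, y=1), (x=3, y=3)
  Distance 13: (x=5, y=0), (x=4, y=1), (x=3, y=2), (x=2, y=3)
  Distance 14: (x=3, y=1), (x=2, y=2), (x=1, y=3)
  Distance 15: (x=2, y=1), (x=1, y=2), (x=0, y=3)
  Distance 16: (x=0, y=4)
Total reachable: 31 (grid has 32 open cells total)

Answer: Reachable cells: 31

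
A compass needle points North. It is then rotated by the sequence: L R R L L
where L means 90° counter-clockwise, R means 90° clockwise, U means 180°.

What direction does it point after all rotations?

Answer: Final heading: West

Derivation:
Start: North
  L (left (90° counter-clockwise)) -> West
  R (right (90° clockwise)) -> North
  R (right (90° clockwise)) -> East
  L (left (90° counter-clockwise)) -> North
  L (left (90° counter-clockwise)) -> West
Final: West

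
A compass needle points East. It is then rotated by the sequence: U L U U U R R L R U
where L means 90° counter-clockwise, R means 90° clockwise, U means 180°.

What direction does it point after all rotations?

Start: East
  U (U-turn (180°)) -> West
  L (left (90° counter-clockwise)) -> South
  U (U-turn (180°)) -> North
  U (U-turn (180°)) -> South
  U (U-turn (180°)) -> North
  R (right (90° clockwise)) -> East
  R (right (90° clockwise)) -> South
  L (left (90° counter-clockwise)) -> East
  R (right (90° clockwise)) -> South
  U (U-turn (180°)) -> North
Final: North

Answer: Final heading: North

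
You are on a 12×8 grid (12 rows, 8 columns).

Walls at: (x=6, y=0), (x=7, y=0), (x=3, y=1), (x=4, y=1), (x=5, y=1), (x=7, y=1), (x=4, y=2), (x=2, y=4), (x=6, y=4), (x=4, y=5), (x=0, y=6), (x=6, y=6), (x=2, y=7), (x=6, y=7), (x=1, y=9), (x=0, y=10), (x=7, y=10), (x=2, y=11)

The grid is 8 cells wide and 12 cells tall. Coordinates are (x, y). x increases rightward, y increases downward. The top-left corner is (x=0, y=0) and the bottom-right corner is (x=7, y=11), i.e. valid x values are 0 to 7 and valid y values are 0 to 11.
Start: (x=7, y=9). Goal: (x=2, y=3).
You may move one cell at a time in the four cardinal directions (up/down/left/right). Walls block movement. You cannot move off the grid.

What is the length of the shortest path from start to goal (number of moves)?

Answer: Shortest path length: 11

Derivation:
BFS from (x=7, y=9) until reaching (x=2, y=3):
  Distance 0: (x=7, y=9)
  Distance 1: (x=7, y=8), (x=6, y=9)
  Distance 2: (x=7, y=7), (x=6, y=8), (x=5, y=9), (x=6, y=10)
  Distance 3: (x=7, y=6), (x=5, y=8), (x=4, y=9), (x=5, y=10), (x=6, y=11)
  Distance 4: (x=7, y=5), (x=5, y=7), (x=4, y=8), (x=3, y=9), (x=4, y=10), (x=5, y=11), (x=7, y=11)
  Distance 5: (x=7, y=4), (x=6, y=5), (x=5, y=6), (x=4, y=7), (x=3, y=8), (x=2, y=9), (x=3, y=10), (x=4, y=11)
  Distance 6: (x=7, y=3), (x=5, y=5), (x=4, y=6), (x=3, y=7), (x=2, y=8), (x=2, y=10), (x=3, y=11)
  Distance 7: (x=7, y=2), (x=6, y=3), (x=5, y=4), (x=3, y=6), (x=1, y=8), (x=1, y=10)
  Distance 8: (x=6, y=2), (x=5, y=3), (x=4, y=4), (x=3, y=5), (x=2, y=6), (x=1, y=7), (x=0, y=8), (x=1, y=11)
  Distance 9: (x=6, y=1), (x=5, y=2), (x=4, y=3), (x=3, y=4), (x=2, y=5), (x=1, y=6), (x=0, y=7), (x=0, y=9), (x=0, y=11)
  Distance 10: (x=3, y=3), (x=1, y=5)
  Distance 11: (x=3, y=2), (x=2, y=3), (x=1, y=4), (x=0, y=5)  <- goal reached here
One shortest path (11 moves): (x=7, y=9) -> (x=6, y=9) -> (x=5, y=9) -> (x=4, y=9) -> (x=3, y=9) -> (x=3, y=8) -> (x=3, y=7) -> (x=3, y=6) -> (x=3, y=5) -> (x=3, y=4) -> (x=3, y=3) -> (x=2, y=3)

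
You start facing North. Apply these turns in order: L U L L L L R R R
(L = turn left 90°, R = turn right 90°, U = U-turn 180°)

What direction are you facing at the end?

Start: North
  L (left (90° counter-clockwise)) -> West
  U (U-turn (180°)) -> East
  L (left (90° counter-clockwise)) -> North
  L (left (90° counter-clockwise)) -> West
  L (left (90° counter-clockwise)) -> South
  L (left (90° counter-clockwise)) -> East
  R (right (90° clockwise)) -> South
  R (right (90° clockwise)) -> West
  R (right (90° clockwise)) -> North
Final: North

Answer: Final heading: North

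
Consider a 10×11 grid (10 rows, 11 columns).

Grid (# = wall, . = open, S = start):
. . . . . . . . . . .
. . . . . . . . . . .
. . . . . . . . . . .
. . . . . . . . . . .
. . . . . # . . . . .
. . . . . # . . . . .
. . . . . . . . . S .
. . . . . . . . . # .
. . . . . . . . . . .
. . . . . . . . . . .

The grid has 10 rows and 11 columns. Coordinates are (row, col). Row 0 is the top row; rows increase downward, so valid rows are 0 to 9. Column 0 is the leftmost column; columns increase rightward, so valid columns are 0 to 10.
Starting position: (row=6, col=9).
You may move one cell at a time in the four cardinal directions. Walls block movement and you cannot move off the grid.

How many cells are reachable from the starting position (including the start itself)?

BFS flood-fill from (row=6, col=9):
  Distance 0: (row=6, col=9)
  Distance 1: (row=5, col=9), (row=6, col=8), (row=6, col=10)
  Distance 2: (row=4, col=9), (row=5, col=8), (row=5, col=10), (row=6, col=7), (row=7, col=8), (row=7, col=10)
  Distance 3: (row=3, col=9), (row=4, col=8), (row=4, col=10), (row=5, col=7), (row=6, col=6), (row=7, col=7), (row=8, col=8), (row=8, col=10)
  Distance 4: (row=2, col=9), (row=3, col=8), (row=3, col=10), (row=4, col=7), (row=5, col=6), (row=6, col=5), (row=7, col=6), (row=8, col=7), (row=8, col=9), (row=9, col=8), (row=9, col=10)
  Distance 5: (row=1, col=9), (row=2, col=8), (row=2, col=10), (row=3, col=7), (row=4, col=6), (row=6, col=4), (row=7, col=5), (row=8, col=6), (row=9, col=7), (row=9, col=9)
  Distance 6: (row=0, col=9), (row=1, col=8), (row=1, col=10), (row=2, col=7), (row=3, col=6), (row=5, col=4), (row=6, col=3), (row=7, col=4), (row=8, col=5), (row=9, col=6)
  Distance 7: (row=0, col=8), (row=0, col=10), (row=1, col=7), (row=2, col=6), (row=3, col=5), (row=4, col=4), (row=5, col=3), (row=6, col=2), (row=7, col=3), (row=8, col=4), (row=9, col=5)
  Distance 8: (row=0, col=7), (row=1, col=6), (row=2, col=5), (row=3, col=4), (row=4, col=3), (row=5, col=2), (row=6, col=1), (row=7, col=2), (row=8, col=3), (row=9, col=4)
  Distance 9: (row=0, col=6), (row=1, col=5), (row=2, col=4), (row=3, col=3), (row=4, col=2), (row=5, col=1), (row=6, col=0), (row=7, col=1), (row=8, col=2), (row=9, col=3)
  Distance 10: (row=0, col=5), (row=1, col=4), (row=2, col=3), (row=3, col=2), (row=4, col=1), (row=5, col=0), (row=7, col=0), (row=8, col=1), (row=9, col=2)
  Distance 11: (row=0, col=4), (row=1, col=3), (row=2, col=2), (row=3, col=1), (row=4, col=0), (row=8, col=0), (row=9, col=1)
  Distance 12: (row=0, col=3), (row=1, col=2), (row=2, col=1), (row=3, col=0), (row=9, col=0)
  Distance 13: (row=0, col=2), (row=1, col=1), (row=2, col=0)
  Distance 14: (row=0, col=1), (row=1, col=0)
  Distance 15: (row=0, col=0)
Total reachable: 107 (grid has 107 open cells total)

Answer: Reachable cells: 107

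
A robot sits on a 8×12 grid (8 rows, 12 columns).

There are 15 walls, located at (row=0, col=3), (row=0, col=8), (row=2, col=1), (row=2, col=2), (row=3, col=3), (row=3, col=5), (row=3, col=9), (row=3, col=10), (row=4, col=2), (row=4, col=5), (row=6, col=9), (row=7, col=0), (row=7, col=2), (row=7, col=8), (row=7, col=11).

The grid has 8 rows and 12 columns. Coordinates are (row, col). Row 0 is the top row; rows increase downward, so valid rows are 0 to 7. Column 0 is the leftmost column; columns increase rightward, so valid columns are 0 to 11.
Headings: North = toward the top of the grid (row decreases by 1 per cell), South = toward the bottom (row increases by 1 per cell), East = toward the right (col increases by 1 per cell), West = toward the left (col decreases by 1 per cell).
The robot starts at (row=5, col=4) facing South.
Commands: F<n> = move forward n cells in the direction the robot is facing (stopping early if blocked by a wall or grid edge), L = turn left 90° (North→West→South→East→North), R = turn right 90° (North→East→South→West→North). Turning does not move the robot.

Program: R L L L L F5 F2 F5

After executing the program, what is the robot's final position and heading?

Answer: Final position: (row=5, col=0), facing West

Derivation:
Start: (row=5, col=4), facing South
  R: turn right, now facing West
  L: turn left, now facing South
  L: turn left, now facing East
  L: turn left, now facing North
  L: turn left, now facing West
  F5: move forward 4/5 (blocked), now at (row=5, col=0)
  F2: move forward 0/2 (blocked), now at (row=5, col=0)
  F5: move forward 0/5 (blocked), now at (row=5, col=0)
Final: (row=5, col=0), facing West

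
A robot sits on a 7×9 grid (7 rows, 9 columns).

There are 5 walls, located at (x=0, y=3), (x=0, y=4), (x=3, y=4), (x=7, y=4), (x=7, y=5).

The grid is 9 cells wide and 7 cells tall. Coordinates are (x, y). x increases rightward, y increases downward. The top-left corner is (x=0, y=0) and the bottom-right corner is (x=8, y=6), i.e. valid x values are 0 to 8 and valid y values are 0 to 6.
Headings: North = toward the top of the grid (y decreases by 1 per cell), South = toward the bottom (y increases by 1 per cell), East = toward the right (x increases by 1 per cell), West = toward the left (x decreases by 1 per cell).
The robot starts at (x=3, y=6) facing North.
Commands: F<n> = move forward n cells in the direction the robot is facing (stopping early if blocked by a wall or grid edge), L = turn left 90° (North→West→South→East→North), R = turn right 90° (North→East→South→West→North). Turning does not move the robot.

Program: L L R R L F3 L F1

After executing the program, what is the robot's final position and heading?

Answer: Final position: (x=0, y=6), facing South

Derivation:
Start: (x=3, y=6), facing North
  L: turn left, now facing West
  L: turn left, now facing South
  R: turn right, now facing West
  R: turn right, now facing North
  L: turn left, now facing West
  F3: move forward 3, now at (x=0, y=6)
  L: turn left, now facing South
  F1: move forward 0/1 (blocked), now at (x=0, y=6)
Final: (x=0, y=6), facing South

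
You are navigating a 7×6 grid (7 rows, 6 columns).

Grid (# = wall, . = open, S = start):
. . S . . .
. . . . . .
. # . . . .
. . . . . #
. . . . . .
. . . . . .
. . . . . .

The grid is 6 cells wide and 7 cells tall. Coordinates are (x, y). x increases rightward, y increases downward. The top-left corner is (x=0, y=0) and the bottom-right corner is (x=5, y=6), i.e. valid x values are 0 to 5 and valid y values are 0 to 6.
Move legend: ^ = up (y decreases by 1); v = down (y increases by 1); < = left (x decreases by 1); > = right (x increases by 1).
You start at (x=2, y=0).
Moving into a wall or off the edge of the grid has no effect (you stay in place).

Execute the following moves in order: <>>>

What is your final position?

Start: (x=2, y=0)
  < (left): (x=2, y=0) -> (x=1, y=0)
  > (right): (x=1, y=0) -> (x=2, y=0)
  > (right): (x=2, y=0) -> (x=3, y=0)
  > (right): (x=3, y=0) -> (x=4, y=0)
Final: (x=4, y=0)

Answer: Final position: (x=4, y=0)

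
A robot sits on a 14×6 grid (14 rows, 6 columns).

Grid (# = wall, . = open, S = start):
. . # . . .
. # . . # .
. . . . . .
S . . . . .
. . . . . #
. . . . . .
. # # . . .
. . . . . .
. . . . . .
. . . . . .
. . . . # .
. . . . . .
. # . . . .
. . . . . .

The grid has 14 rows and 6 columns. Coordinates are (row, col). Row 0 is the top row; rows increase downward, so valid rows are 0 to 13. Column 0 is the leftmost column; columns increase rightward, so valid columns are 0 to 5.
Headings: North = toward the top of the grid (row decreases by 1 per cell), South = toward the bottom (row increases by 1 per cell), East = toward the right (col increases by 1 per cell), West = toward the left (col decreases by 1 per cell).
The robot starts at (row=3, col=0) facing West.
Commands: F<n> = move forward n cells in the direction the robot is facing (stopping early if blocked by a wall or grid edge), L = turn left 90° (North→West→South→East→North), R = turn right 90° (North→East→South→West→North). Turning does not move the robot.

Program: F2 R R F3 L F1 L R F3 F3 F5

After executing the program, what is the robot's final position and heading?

Answer: Final position: (row=0, col=3), facing North

Derivation:
Start: (row=3, col=0), facing West
  F2: move forward 0/2 (blocked), now at (row=3, col=0)
  R: turn right, now facing North
  R: turn right, now facing East
  F3: move forward 3, now at (row=3, col=3)
  L: turn left, now facing North
  F1: move forward 1, now at (row=2, col=3)
  L: turn left, now facing West
  R: turn right, now facing North
  F3: move forward 2/3 (blocked), now at (row=0, col=3)
  F3: move forward 0/3 (blocked), now at (row=0, col=3)
  F5: move forward 0/5 (blocked), now at (row=0, col=3)
Final: (row=0, col=3), facing North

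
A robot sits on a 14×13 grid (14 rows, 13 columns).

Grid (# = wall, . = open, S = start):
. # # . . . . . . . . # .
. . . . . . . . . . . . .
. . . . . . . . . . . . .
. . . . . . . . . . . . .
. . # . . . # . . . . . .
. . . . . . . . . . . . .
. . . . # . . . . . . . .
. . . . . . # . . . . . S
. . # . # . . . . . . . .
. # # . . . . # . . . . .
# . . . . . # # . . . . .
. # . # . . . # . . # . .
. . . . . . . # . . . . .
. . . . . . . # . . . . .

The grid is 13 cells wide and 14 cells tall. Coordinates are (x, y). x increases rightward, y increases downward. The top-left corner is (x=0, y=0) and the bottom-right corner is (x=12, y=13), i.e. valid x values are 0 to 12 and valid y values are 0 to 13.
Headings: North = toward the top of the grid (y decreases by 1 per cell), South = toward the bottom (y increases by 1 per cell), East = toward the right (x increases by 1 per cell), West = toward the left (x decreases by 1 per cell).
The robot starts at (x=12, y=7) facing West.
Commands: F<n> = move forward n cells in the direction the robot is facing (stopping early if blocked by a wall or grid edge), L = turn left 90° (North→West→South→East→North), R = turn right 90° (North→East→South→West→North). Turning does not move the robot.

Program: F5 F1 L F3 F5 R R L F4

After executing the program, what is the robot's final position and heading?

Start: (x=12, y=7), facing West
  F5: move forward 5, now at (x=7, y=7)
  F1: move forward 0/1 (blocked), now at (x=7, y=7)
  L: turn left, now facing South
  F3: move forward 1/3 (blocked), now at (x=7, y=8)
  F5: move forward 0/5 (blocked), now at (x=7, y=8)
  R: turn right, now facing West
  R: turn right, now facing North
  L: turn left, now facing West
  F4: move forward 2/4 (blocked), now at (x=5, y=8)
Final: (x=5, y=8), facing West

Answer: Final position: (x=5, y=8), facing West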